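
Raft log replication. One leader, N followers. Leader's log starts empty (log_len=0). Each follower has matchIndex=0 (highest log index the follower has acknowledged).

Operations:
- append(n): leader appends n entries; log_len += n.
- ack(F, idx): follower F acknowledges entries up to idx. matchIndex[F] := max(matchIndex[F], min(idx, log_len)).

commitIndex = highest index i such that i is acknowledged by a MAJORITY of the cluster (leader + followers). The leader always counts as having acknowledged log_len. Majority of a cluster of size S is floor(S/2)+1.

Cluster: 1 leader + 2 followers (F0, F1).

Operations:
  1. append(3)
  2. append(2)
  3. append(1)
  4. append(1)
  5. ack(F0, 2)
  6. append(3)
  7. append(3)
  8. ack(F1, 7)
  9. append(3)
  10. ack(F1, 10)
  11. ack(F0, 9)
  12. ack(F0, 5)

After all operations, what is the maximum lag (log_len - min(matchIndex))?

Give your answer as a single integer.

Answer: 7

Derivation:
Op 1: append 3 -> log_len=3
Op 2: append 2 -> log_len=5
Op 3: append 1 -> log_len=6
Op 4: append 1 -> log_len=7
Op 5: F0 acks idx 2 -> match: F0=2 F1=0; commitIndex=2
Op 6: append 3 -> log_len=10
Op 7: append 3 -> log_len=13
Op 8: F1 acks idx 7 -> match: F0=2 F1=7; commitIndex=7
Op 9: append 3 -> log_len=16
Op 10: F1 acks idx 10 -> match: F0=2 F1=10; commitIndex=10
Op 11: F0 acks idx 9 -> match: F0=9 F1=10; commitIndex=10
Op 12: F0 acks idx 5 -> match: F0=9 F1=10; commitIndex=10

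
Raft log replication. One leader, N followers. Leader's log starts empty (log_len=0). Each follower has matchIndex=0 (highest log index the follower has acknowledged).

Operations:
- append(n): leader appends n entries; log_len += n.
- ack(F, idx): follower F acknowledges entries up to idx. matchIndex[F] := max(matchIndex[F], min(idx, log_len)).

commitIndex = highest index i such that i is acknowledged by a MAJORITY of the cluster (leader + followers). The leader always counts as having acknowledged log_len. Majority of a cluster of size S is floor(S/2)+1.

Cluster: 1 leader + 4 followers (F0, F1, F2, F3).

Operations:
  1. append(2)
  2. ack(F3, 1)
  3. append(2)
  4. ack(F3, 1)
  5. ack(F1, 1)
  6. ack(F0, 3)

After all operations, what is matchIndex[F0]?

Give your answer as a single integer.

Op 1: append 2 -> log_len=2
Op 2: F3 acks idx 1 -> match: F0=0 F1=0 F2=0 F3=1; commitIndex=0
Op 3: append 2 -> log_len=4
Op 4: F3 acks idx 1 -> match: F0=0 F1=0 F2=0 F3=1; commitIndex=0
Op 5: F1 acks idx 1 -> match: F0=0 F1=1 F2=0 F3=1; commitIndex=1
Op 6: F0 acks idx 3 -> match: F0=3 F1=1 F2=0 F3=1; commitIndex=1

Answer: 3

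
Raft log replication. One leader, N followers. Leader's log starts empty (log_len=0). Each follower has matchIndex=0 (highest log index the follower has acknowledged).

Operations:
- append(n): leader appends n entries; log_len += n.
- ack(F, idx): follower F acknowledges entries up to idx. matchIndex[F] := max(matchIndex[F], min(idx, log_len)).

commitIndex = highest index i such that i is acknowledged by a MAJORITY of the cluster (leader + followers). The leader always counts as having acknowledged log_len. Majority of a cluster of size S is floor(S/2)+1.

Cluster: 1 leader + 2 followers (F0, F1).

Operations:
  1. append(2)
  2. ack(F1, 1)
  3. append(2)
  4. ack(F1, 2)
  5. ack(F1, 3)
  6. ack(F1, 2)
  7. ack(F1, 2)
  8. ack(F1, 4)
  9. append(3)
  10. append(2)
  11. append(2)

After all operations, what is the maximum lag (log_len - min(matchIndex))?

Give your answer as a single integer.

Op 1: append 2 -> log_len=2
Op 2: F1 acks idx 1 -> match: F0=0 F1=1; commitIndex=1
Op 3: append 2 -> log_len=4
Op 4: F1 acks idx 2 -> match: F0=0 F1=2; commitIndex=2
Op 5: F1 acks idx 3 -> match: F0=0 F1=3; commitIndex=3
Op 6: F1 acks idx 2 -> match: F0=0 F1=3; commitIndex=3
Op 7: F1 acks idx 2 -> match: F0=0 F1=3; commitIndex=3
Op 8: F1 acks idx 4 -> match: F0=0 F1=4; commitIndex=4
Op 9: append 3 -> log_len=7
Op 10: append 2 -> log_len=9
Op 11: append 2 -> log_len=11

Answer: 11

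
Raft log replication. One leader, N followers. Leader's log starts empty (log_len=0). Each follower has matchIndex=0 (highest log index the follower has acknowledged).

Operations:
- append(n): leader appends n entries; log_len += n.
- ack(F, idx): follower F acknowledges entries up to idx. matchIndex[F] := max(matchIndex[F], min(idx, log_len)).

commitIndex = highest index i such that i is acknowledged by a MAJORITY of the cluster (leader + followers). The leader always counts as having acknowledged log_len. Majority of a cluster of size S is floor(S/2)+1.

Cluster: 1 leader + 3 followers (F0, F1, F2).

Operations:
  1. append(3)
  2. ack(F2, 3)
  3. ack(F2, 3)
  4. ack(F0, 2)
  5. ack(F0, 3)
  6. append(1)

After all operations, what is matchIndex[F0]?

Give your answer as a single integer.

Op 1: append 3 -> log_len=3
Op 2: F2 acks idx 3 -> match: F0=0 F1=0 F2=3; commitIndex=0
Op 3: F2 acks idx 3 -> match: F0=0 F1=0 F2=3; commitIndex=0
Op 4: F0 acks idx 2 -> match: F0=2 F1=0 F2=3; commitIndex=2
Op 5: F0 acks idx 3 -> match: F0=3 F1=0 F2=3; commitIndex=3
Op 6: append 1 -> log_len=4

Answer: 3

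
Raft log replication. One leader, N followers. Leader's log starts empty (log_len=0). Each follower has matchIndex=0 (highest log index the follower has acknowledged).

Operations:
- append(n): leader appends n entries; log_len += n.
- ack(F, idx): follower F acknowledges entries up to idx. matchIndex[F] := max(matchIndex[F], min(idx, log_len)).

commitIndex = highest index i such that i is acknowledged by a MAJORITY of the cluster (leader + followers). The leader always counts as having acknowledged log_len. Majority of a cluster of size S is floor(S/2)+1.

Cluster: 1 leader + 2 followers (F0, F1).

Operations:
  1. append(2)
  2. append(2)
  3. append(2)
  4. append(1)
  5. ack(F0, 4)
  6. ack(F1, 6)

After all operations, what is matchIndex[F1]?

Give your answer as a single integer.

Op 1: append 2 -> log_len=2
Op 2: append 2 -> log_len=4
Op 3: append 2 -> log_len=6
Op 4: append 1 -> log_len=7
Op 5: F0 acks idx 4 -> match: F0=4 F1=0; commitIndex=4
Op 6: F1 acks idx 6 -> match: F0=4 F1=6; commitIndex=6

Answer: 6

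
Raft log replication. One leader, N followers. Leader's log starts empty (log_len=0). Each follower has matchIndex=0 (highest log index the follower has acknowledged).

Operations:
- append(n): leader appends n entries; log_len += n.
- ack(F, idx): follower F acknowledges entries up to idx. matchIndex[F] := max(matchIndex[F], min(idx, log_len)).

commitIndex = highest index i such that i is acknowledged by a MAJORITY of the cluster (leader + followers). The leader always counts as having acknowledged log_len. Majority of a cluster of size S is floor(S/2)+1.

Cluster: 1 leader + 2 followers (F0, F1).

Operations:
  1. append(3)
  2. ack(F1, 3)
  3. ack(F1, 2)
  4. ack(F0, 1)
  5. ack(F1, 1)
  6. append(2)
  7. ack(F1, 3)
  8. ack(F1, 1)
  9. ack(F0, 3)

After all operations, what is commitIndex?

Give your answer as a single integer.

Op 1: append 3 -> log_len=3
Op 2: F1 acks idx 3 -> match: F0=0 F1=3; commitIndex=3
Op 3: F1 acks idx 2 -> match: F0=0 F1=3; commitIndex=3
Op 4: F0 acks idx 1 -> match: F0=1 F1=3; commitIndex=3
Op 5: F1 acks idx 1 -> match: F0=1 F1=3; commitIndex=3
Op 6: append 2 -> log_len=5
Op 7: F1 acks idx 3 -> match: F0=1 F1=3; commitIndex=3
Op 8: F1 acks idx 1 -> match: F0=1 F1=3; commitIndex=3
Op 9: F0 acks idx 3 -> match: F0=3 F1=3; commitIndex=3

Answer: 3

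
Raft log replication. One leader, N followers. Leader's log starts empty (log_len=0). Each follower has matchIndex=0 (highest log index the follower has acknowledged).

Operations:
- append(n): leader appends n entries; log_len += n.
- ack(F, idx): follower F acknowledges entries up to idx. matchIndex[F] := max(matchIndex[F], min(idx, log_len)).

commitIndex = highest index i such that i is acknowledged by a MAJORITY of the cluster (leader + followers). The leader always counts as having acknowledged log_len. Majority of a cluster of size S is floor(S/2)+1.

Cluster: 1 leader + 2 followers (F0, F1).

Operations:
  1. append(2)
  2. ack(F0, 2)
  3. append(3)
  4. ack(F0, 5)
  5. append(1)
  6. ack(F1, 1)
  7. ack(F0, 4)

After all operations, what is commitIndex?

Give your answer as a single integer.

Op 1: append 2 -> log_len=2
Op 2: F0 acks idx 2 -> match: F0=2 F1=0; commitIndex=2
Op 3: append 3 -> log_len=5
Op 4: F0 acks idx 5 -> match: F0=5 F1=0; commitIndex=5
Op 5: append 1 -> log_len=6
Op 6: F1 acks idx 1 -> match: F0=5 F1=1; commitIndex=5
Op 7: F0 acks idx 4 -> match: F0=5 F1=1; commitIndex=5

Answer: 5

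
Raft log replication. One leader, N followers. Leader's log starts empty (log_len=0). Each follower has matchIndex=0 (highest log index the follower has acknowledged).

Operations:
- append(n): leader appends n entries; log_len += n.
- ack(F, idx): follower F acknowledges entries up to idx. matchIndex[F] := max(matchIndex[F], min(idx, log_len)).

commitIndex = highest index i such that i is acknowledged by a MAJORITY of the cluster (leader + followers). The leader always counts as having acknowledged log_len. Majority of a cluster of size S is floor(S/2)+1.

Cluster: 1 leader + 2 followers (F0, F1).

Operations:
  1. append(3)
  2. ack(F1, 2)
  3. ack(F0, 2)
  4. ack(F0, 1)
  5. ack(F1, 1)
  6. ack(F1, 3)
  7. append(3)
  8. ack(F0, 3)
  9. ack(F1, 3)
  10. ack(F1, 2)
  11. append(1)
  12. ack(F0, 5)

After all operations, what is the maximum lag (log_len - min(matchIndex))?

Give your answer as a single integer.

Answer: 4

Derivation:
Op 1: append 3 -> log_len=3
Op 2: F1 acks idx 2 -> match: F0=0 F1=2; commitIndex=2
Op 3: F0 acks idx 2 -> match: F0=2 F1=2; commitIndex=2
Op 4: F0 acks idx 1 -> match: F0=2 F1=2; commitIndex=2
Op 5: F1 acks idx 1 -> match: F0=2 F1=2; commitIndex=2
Op 6: F1 acks idx 3 -> match: F0=2 F1=3; commitIndex=3
Op 7: append 3 -> log_len=6
Op 8: F0 acks idx 3 -> match: F0=3 F1=3; commitIndex=3
Op 9: F1 acks idx 3 -> match: F0=3 F1=3; commitIndex=3
Op 10: F1 acks idx 2 -> match: F0=3 F1=3; commitIndex=3
Op 11: append 1 -> log_len=7
Op 12: F0 acks idx 5 -> match: F0=5 F1=3; commitIndex=5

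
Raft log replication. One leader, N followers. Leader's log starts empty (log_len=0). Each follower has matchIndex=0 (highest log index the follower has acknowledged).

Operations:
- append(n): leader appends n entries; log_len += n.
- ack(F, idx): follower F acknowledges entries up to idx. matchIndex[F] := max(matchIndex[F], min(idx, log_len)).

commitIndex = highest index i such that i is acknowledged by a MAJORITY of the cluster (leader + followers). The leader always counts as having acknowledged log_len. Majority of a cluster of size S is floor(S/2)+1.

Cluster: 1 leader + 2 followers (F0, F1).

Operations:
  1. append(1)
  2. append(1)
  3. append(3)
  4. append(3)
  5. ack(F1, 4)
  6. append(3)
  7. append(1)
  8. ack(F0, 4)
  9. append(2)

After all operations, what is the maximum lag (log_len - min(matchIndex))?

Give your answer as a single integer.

Op 1: append 1 -> log_len=1
Op 2: append 1 -> log_len=2
Op 3: append 3 -> log_len=5
Op 4: append 3 -> log_len=8
Op 5: F1 acks idx 4 -> match: F0=0 F1=4; commitIndex=4
Op 6: append 3 -> log_len=11
Op 7: append 1 -> log_len=12
Op 8: F0 acks idx 4 -> match: F0=4 F1=4; commitIndex=4
Op 9: append 2 -> log_len=14

Answer: 10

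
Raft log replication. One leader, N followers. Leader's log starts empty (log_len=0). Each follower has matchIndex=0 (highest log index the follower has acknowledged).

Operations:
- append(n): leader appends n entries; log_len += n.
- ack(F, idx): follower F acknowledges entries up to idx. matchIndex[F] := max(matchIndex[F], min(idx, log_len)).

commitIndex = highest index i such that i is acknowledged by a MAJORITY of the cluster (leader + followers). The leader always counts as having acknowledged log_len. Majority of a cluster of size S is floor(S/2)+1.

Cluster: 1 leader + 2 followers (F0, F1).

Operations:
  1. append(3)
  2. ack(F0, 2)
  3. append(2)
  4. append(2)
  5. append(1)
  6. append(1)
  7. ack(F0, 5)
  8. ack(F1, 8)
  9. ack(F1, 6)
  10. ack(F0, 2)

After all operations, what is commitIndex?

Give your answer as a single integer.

Answer: 8

Derivation:
Op 1: append 3 -> log_len=3
Op 2: F0 acks idx 2 -> match: F0=2 F1=0; commitIndex=2
Op 3: append 2 -> log_len=5
Op 4: append 2 -> log_len=7
Op 5: append 1 -> log_len=8
Op 6: append 1 -> log_len=9
Op 7: F0 acks idx 5 -> match: F0=5 F1=0; commitIndex=5
Op 8: F1 acks idx 8 -> match: F0=5 F1=8; commitIndex=8
Op 9: F1 acks idx 6 -> match: F0=5 F1=8; commitIndex=8
Op 10: F0 acks idx 2 -> match: F0=5 F1=8; commitIndex=8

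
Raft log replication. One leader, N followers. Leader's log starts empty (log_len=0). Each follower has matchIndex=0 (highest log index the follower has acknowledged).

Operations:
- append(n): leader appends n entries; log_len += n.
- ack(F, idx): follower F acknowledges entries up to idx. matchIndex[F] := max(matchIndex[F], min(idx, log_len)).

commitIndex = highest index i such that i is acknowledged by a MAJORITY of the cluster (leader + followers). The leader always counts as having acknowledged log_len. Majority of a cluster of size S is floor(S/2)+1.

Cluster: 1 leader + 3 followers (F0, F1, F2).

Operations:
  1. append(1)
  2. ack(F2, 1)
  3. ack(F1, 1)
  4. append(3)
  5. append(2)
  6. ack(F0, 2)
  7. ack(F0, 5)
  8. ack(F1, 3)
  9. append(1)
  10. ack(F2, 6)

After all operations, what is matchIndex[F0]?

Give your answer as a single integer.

Answer: 5

Derivation:
Op 1: append 1 -> log_len=1
Op 2: F2 acks idx 1 -> match: F0=0 F1=0 F2=1; commitIndex=0
Op 3: F1 acks idx 1 -> match: F0=0 F1=1 F2=1; commitIndex=1
Op 4: append 3 -> log_len=4
Op 5: append 2 -> log_len=6
Op 6: F0 acks idx 2 -> match: F0=2 F1=1 F2=1; commitIndex=1
Op 7: F0 acks idx 5 -> match: F0=5 F1=1 F2=1; commitIndex=1
Op 8: F1 acks idx 3 -> match: F0=5 F1=3 F2=1; commitIndex=3
Op 9: append 1 -> log_len=7
Op 10: F2 acks idx 6 -> match: F0=5 F1=3 F2=6; commitIndex=5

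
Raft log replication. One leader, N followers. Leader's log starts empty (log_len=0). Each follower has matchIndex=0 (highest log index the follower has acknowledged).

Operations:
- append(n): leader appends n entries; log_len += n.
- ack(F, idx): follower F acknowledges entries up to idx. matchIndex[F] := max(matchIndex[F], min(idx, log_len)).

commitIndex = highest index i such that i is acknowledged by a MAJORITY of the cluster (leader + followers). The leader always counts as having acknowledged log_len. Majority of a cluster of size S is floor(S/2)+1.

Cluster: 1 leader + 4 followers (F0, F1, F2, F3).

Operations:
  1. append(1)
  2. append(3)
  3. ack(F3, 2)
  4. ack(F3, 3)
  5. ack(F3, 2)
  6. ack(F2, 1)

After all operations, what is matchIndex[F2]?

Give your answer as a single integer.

Answer: 1

Derivation:
Op 1: append 1 -> log_len=1
Op 2: append 3 -> log_len=4
Op 3: F3 acks idx 2 -> match: F0=0 F1=0 F2=0 F3=2; commitIndex=0
Op 4: F3 acks idx 3 -> match: F0=0 F1=0 F2=0 F3=3; commitIndex=0
Op 5: F3 acks idx 2 -> match: F0=0 F1=0 F2=0 F3=3; commitIndex=0
Op 6: F2 acks idx 1 -> match: F0=0 F1=0 F2=1 F3=3; commitIndex=1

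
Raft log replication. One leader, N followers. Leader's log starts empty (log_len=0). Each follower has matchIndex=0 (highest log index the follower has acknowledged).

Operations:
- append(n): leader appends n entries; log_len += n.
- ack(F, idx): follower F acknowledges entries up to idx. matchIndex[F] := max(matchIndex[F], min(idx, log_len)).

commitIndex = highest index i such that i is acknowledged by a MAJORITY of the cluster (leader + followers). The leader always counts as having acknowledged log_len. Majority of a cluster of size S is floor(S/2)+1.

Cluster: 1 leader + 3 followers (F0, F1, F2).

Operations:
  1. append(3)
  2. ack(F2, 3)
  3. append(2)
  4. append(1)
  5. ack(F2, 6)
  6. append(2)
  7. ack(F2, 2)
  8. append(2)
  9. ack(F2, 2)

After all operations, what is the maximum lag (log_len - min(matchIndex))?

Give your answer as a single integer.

Answer: 10

Derivation:
Op 1: append 3 -> log_len=3
Op 2: F2 acks idx 3 -> match: F0=0 F1=0 F2=3; commitIndex=0
Op 3: append 2 -> log_len=5
Op 4: append 1 -> log_len=6
Op 5: F2 acks idx 6 -> match: F0=0 F1=0 F2=6; commitIndex=0
Op 6: append 2 -> log_len=8
Op 7: F2 acks idx 2 -> match: F0=0 F1=0 F2=6; commitIndex=0
Op 8: append 2 -> log_len=10
Op 9: F2 acks idx 2 -> match: F0=0 F1=0 F2=6; commitIndex=0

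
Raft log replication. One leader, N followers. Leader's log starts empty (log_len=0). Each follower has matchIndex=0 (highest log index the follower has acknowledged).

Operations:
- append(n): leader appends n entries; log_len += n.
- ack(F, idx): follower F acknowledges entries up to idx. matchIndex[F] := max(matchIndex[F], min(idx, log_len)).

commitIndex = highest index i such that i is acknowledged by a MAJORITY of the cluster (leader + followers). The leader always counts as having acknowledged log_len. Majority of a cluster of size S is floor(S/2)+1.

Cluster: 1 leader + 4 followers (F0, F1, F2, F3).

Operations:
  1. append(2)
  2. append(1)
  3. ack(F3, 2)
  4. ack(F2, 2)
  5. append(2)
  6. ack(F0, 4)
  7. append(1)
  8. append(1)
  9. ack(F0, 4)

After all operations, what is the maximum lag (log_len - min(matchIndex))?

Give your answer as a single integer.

Op 1: append 2 -> log_len=2
Op 2: append 1 -> log_len=3
Op 3: F3 acks idx 2 -> match: F0=0 F1=0 F2=0 F3=2; commitIndex=0
Op 4: F2 acks idx 2 -> match: F0=0 F1=0 F2=2 F3=2; commitIndex=2
Op 5: append 2 -> log_len=5
Op 6: F0 acks idx 4 -> match: F0=4 F1=0 F2=2 F3=2; commitIndex=2
Op 7: append 1 -> log_len=6
Op 8: append 1 -> log_len=7
Op 9: F0 acks idx 4 -> match: F0=4 F1=0 F2=2 F3=2; commitIndex=2

Answer: 7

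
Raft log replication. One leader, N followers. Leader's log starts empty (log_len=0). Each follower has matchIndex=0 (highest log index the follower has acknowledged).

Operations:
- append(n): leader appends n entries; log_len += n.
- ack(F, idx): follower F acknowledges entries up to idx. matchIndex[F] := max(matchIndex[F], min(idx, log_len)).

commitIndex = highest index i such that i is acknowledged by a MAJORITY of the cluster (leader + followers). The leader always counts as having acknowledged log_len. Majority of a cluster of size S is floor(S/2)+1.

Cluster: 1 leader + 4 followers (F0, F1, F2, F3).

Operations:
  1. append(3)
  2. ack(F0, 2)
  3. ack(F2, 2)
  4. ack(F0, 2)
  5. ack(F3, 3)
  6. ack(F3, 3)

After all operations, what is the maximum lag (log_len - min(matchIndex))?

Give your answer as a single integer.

Answer: 3

Derivation:
Op 1: append 3 -> log_len=3
Op 2: F0 acks idx 2 -> match: F0=2 F1=0 F2=0 F3=0; commitIndex=0
Op 3: F2 acks idx 2 -> match: F0=2 F1=0 F2=2 F3=0; commitIndex=2
Op 4: F0 acks idx 2 -> match: F0=2 F1=0 F2=2 F3=0; commitIndex=2
Op 5: F3 acks idx 3 -> match: F0=2 F1=0 F2=2 F3=3; commitIndex=2
Op 6: F3 acks idx 3 -> match: F0=2 F1=0 F2=2 F3=3; commitIndex=2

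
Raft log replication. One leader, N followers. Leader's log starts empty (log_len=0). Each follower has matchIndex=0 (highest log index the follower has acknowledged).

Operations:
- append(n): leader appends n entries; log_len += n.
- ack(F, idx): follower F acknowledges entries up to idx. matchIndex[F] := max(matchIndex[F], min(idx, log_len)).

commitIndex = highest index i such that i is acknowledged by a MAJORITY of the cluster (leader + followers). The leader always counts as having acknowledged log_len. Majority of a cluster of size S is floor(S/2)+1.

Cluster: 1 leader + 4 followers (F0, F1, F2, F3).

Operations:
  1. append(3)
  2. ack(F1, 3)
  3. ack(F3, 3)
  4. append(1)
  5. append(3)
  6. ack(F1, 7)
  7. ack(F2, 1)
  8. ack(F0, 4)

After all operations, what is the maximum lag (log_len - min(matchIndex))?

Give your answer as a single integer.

Answer: 6

Derivation:
Op 1: append 3 -> log_len=3
Op 2: F1 acks idx 3 -> match: F0=0 F1=3 F2=0 F3=0; commitIndex=0
Op 3: F3 acks idx 3 -> match: F0=0 F1=3 F2=0 F3=3; commitIndex=3
Op 4: append 1 -> log_len=4
Op 5: append 3 -> log_len=7
Op 6: F1 acks idx 7 -> match: F0=0 F1=7 F2=0 F3=3; commitIndex=3
Op 7: F2 acks idx 1 -> match: F0=0 F1=7 F2=1 F3=3; commitIndex=3
Op 8: F0 acks idx 4 -> match: F0=4 F1=7 F2=1 F3=3; commitIndex=4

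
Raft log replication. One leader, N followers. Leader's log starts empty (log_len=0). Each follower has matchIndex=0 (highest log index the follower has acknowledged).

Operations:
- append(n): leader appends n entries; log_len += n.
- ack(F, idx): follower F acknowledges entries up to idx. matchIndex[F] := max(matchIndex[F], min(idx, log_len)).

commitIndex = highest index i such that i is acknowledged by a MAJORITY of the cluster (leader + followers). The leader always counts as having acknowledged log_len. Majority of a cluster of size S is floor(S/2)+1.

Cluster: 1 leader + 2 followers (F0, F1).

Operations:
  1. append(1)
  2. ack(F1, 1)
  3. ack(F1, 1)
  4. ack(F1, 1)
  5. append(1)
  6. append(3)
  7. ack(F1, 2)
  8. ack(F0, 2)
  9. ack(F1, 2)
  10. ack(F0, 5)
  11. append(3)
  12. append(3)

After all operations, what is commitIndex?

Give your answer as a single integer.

Op 1: append 1 -> log_len=1
Op 2: F1 acks idx 1 -> match: F0=0 F1=1; commitIndex=1
Op 3: F1 acks idx 1 -> match: F0=0 F1=1; commitIndex=1
Op 4: F1 acks idx 1 -> match: F0=0 F1=1; commitIndex=1
Op 5: append 1 -> log_len=2
Op 6: append 3 -> log_len=5
Op 7: F1 acks idx 2 -> match: F0=0 F1=2; commitIndex=2
Op 8: F0 acks idx 2 -> match: F0=2 F1=2; commitIndex=2
Op 9: F1 acks idx 2 -> match: F0=2 F1=2; commitIndex=2
Op 10: F0 acks idx 5 -> match: F0=5 F1=2; commitIndex=5
Op 11: append 3 -> log_len=8
Op 12: append 3 -> log_len=11

Answer: 5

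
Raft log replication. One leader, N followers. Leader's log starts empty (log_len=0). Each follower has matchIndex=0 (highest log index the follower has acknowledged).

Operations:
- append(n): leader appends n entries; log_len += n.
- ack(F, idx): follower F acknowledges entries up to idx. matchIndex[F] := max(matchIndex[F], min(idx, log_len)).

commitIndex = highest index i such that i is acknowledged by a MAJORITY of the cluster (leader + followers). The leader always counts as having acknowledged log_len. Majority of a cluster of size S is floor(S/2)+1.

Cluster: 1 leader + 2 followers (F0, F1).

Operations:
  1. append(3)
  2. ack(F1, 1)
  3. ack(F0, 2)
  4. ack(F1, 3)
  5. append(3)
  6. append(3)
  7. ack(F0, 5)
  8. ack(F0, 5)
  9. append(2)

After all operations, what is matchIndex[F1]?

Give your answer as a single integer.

Op 1: append 3 -> log_len=3
Op 2: F1 acks idx 1 -> match: F0=0 F1=1; commitIndex=1
Op 3: F0 acks idx 2 -> match: F0=2 F1=1; commitIndex=2
Op 4: F1 acks idx 3 -> match: F0=2 F1=3; commitIndex=3
Op 5: append 3 -> log_len=6
Op 6: append 3 -> log_len=9
Op 7: F0 acks idx 5 -> match: F0=5 F1=3; commitIndex=5
Op 8: F0 acks idx 5 -> match: F0=5 F1=3; commitIndex=5
Op 9: append 2 -> log_len=11

Answer: 3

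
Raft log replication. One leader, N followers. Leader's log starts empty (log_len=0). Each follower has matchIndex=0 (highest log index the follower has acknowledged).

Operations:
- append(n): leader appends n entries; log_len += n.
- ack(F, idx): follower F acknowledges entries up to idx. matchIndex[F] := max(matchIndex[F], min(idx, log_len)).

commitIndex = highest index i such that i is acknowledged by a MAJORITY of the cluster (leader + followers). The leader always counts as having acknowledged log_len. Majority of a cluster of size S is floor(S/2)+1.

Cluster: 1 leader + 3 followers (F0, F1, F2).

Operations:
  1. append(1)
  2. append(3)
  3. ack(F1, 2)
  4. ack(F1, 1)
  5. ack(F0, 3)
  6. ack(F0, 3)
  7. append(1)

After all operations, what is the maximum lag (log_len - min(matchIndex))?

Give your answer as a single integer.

Answer: 5

Derivation:
Op 1: append 1 -> log_len=1
Op 2: append 3 -> log_len=4
Op 3: F1 acks idx 2 -> match: F0=0 F1=2 F2=0; commitIndex=0
Op 4: F1 acks idx 1 -> match: F0=0 F1=2 F2=0; commitIndex=0
Op 5: F0 acks idx 3 -> match: F0=3 F1=2 F2=0; commitIndex=2
Op 6: F0 acks idx 3 -> match: F0=3 F1=2 F2=0; commitIndex=2
Op 7: append 1 -> log_len=5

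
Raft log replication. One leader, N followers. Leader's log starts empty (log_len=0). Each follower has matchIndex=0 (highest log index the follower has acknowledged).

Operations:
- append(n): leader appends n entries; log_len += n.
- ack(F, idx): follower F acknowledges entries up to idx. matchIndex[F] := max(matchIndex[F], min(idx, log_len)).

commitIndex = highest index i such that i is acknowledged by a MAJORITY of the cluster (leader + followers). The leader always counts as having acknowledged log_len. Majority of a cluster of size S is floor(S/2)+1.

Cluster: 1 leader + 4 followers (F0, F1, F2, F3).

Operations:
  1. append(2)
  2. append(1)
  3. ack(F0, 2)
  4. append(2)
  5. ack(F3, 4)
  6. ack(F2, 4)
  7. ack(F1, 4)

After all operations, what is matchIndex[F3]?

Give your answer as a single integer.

Op 1: append 2 -> log_len=2
Op 2: append 1 -> log_len=3
Op 3: F0 acks idx 2 -> match: F0=2 F1=0 F2=0 F3=0; commitIndex=0
Op 4: append 2 -> log_len=5
Op 5: F3 acks idx 4 -> match: F0=2 F1=0 F2=0 F3=4; commitIndex=2
Op 6: F2 acks idx 4 -> match: F0=2 F1=0 F2=4 F3=4; commitIndex=4
Op 7: F1 acks idx 4 -> match: F0=2 F1=4 F2=4 F3=4; commitIndex=4

Answer: 4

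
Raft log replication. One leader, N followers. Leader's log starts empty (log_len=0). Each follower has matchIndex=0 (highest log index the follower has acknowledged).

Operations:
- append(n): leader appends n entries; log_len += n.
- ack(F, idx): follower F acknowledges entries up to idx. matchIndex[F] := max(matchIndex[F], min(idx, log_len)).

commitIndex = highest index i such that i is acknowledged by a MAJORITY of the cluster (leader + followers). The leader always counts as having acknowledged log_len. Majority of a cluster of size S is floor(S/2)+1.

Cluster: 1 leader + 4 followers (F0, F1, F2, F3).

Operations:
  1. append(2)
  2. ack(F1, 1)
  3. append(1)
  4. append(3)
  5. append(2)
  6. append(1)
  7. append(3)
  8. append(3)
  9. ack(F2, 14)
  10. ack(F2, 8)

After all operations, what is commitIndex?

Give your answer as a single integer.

Op 1: append 2 -> log_len=2
Op 2: F1 acks idx 1 -> match: F0=0 F1=1 F2=0 F3=0; commitIndex=0
Op 3: append 1 -> log_len=3
Op 4: append 3 -> log_len=6
Op 5: append 2 -> log_len=8
Op 6: append 1 -> log_len=9
Op 7: append 3 -> log_len=12
Op 8: append 3 -> log_len=15
Op 9: F2 acks idx 14 -> match: F0=0 F1=1 F2=14 F3=0; commitIndex=1
Op 10: F2 acks idx 8 -> match: F0=0 F1=1 F2=14 F3=0; commitIndex=1

Answer: 1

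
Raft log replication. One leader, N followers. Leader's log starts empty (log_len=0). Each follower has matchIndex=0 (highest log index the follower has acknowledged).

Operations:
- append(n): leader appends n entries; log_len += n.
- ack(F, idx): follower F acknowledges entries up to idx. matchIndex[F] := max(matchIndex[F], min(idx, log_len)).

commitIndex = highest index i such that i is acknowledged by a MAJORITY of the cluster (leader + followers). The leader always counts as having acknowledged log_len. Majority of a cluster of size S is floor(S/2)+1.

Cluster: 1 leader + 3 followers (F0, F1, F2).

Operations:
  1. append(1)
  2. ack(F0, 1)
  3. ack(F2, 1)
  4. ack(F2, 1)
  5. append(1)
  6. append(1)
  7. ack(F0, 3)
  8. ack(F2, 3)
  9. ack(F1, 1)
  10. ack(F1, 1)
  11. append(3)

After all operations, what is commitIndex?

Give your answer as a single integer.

Op 1: append 1 -> log_len=1
Op 2: F0 acks idx 1 -> match: F0=1 F1=0 F2=0; commitIndex=0
Op 3: F2 acks idx 1 -> match: F0=1 F1=0 F2=1; commitIndex=1
Op 4: F2 acks idx 1 -> match: F0=1 F1=0 F2=1; commitIndex=1
Op 5: append 1 -> log_len=2
Op 6: append 1 -> log_len=3
Op 7: F0 acks idx 3 -> match: F0=3 F1=0 F2=1; commitIndex=1
Op 8: F2 acks idx 3 -> match: F0=3 F1=0 F2=3; commitIndex=3
Op 9: F1 acks idx 1 -> match: F0=3 F1=1 F2=3; commitIndex=3
Op 10: F1 acks idx 1 -> match: F0=3 F1=1 F2=3; commitIndex=3
Op 11: append 3 -> log_len=6

Answer: 3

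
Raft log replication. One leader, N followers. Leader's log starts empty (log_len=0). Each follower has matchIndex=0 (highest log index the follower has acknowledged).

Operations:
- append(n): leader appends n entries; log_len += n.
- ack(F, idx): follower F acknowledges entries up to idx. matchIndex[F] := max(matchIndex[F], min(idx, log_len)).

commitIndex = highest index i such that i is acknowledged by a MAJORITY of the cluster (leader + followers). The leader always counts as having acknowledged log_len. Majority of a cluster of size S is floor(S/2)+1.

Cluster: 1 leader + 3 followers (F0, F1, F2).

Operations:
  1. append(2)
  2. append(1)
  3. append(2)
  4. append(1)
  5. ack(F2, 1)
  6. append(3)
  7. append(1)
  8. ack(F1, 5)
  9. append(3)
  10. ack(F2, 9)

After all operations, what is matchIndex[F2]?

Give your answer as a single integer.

Answer: 9

Derivation:
Op 1: append 2 -> log_len=2
Op 2: append 1 -> log_len=3
Op 3: append 2 -> log_len=5
Op 4: append 1 -> log_len=6
Op 5: F2 acks idx 1 -> match: F0=0 F1=0 F2=1; commitIndex=0
Op 6: append 3 -> log_len=9
Op 7: append 1 -> log_len=10
Op 8: F1 acks idx 5 -> match: F0=0 F1=5 F2=1; commitIndex=1
Op 9: append 3 -> log_len=13
Op 10: F2 acks idx 9 -> match: F0=0 F1=5 F2=9; commitIndex=5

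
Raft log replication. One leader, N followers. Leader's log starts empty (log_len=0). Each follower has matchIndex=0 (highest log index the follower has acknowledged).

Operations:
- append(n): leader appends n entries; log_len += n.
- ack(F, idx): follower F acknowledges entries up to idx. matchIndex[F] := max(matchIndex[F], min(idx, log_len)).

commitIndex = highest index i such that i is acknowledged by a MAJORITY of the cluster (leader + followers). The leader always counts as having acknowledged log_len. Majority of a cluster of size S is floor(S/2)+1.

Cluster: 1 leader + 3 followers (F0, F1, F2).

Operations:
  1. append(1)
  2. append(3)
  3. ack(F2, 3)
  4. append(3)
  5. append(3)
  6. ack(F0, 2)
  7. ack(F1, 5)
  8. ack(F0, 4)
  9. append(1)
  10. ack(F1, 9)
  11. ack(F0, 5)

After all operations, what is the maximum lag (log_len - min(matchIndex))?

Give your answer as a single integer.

Answer: 8

Derivation:
Op 1: append 1 -> log_len=1
Op 2: append 3 -> log_len=4
Op 3: F2 acks idx 3 -> match: F0=0 F1=0 F2=3; commitIndex=0
Op 4: append 3 -> log_len=7
Op 5: append 3 -> log_len=10
Op 6: F0 acks idx 2 -> match: F0=2 F1=0 F2=3; commitIndex=2
Op 7: F1 acks idx 5 -> match: F0=2 F1=5 F2=3; commitIndex=3
Op 8: F0 acks idx 4 -> match: F0=4 F1=5 F2=3; commitIndex=4
Op 9: append 1 -> log_len=11
Op 10: F1 acks idx 9 -> match: F0=4 F1=9 F2=3; commitIndex=4
Op 11: F0 acks idx 5 -> match: F0=5 F1=9 F2=3; commitIndex=5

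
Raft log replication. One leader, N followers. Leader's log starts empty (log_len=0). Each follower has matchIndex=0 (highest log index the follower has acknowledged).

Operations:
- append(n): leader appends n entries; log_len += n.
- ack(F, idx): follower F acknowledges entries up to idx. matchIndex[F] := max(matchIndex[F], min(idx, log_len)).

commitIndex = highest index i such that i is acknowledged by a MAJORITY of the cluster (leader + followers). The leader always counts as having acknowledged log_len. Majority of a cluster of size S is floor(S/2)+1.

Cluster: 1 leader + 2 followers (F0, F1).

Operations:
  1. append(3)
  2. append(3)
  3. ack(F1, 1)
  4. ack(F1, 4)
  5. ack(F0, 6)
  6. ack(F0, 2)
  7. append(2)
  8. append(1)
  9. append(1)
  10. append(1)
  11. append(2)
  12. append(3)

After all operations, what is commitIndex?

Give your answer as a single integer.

Op 1: append 3 -> log_len=3
Op 2: append 3 -> log_len=6
Op 3: F1 acks idx 1 -> match: F0=0 F1=1; commitIndex=1
Op 4: F1 acks idx 4 -> match: F0=0 F1=4; commitIndex=4
Op 5: F0 acks idx 6 -> match: F0=6 F1=4; commitIndex=6
Op 6: F0 acks idx 2 -> match: F0=6 F1=4; commitIndex=6
Op 7: append 2 -> log_len=8
Op 8: append 1 -> log_len=9
Op 9: append 1 -> log_len=10
Op 10: append 1 -> log_len=11
Op 11: append 2 -> log_len=13
Op 12: append 3 -> log_len=16

Answer: 6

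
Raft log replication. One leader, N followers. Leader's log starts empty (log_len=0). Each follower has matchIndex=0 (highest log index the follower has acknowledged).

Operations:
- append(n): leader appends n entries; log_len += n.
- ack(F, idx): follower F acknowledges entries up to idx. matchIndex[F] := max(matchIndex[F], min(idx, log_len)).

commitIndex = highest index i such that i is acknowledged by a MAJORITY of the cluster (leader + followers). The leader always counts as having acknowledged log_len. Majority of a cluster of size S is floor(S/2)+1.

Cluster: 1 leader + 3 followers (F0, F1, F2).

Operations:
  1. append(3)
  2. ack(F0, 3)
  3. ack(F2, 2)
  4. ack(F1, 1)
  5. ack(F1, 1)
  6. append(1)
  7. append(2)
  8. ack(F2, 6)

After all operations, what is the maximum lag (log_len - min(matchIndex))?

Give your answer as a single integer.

Answer: 5

Derivation:
Op 1: append 3 -> log_len=3
Op 2: F0 acks idx 3 -> match: F0=3 F1=0 F2=0; commitIndex=0
Op 3: F2 acks idx 2 -> match: F0=3 F1=0 F2=2; commitIndex=2
Op 4: F1 acks idx 1 -> match: F0=3 F1=1 F2=2; commitIndex=2
Op 5: F1 acks idx 1 -> match: F0=3 F1=1 F2=2; commitIndex=2
Op 6: append 1 -> log_len=4
Op 7: append 2 -> log_len=6
Op 8: F2 acks idx 6 -> match: F0=3 F1=1 F2=6; commitIndex=3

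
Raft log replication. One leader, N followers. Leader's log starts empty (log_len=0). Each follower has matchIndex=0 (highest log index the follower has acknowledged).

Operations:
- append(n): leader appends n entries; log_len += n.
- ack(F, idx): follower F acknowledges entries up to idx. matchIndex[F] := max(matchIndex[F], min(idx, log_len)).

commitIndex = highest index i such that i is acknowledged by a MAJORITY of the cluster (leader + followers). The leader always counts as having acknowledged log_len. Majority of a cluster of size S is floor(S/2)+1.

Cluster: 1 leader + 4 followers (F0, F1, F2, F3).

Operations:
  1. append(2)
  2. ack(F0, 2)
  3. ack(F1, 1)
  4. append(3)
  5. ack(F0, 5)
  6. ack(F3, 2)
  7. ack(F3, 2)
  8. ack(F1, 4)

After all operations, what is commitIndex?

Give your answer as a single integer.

Op 1: append 2 -> log_len=2
Op 2: F0 acks idx 2 -> match: F0=2 F1=0 F2=0 F3=0; commitIndex=0
Op 3: F1 acks idx 1 -> match: F0=2 F1=1 F2=0 F3=0; commitIndex=1
Op 4: append 3 -> log_len=5
Op 5: F0 acks idx 5 -> match: F0=5 F1=1 F2=0 F3=0; commitIndex=1
Op 6: F3 acks idx 2 -> match: F0=5 F1=1 F2=0 F3=2; commitIndex=2
Op 7: F3 acks idx 2 -> match: F0=5 F1=1 F2=0 F3=2; commitIndex=2
Op 8: F1 acks idx 4 -> match: F0=5 F1=4 F2=0 F3=2; commitIndex=4

Answer: 4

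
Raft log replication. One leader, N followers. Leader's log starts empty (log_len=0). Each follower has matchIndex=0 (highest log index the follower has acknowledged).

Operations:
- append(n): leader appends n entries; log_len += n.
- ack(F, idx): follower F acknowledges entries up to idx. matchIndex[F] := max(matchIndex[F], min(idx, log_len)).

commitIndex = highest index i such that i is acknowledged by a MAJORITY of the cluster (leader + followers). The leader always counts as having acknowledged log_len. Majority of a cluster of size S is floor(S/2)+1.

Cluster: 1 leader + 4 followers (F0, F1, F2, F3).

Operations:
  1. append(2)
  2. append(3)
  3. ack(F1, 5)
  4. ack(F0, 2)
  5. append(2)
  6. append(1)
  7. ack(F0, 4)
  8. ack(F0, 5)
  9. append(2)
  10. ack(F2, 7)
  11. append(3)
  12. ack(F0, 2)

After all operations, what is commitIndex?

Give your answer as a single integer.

Op 1: append 2 -> log_len=2
Op 2: append 3 -> log_len=5
Op 3: F1 acks idx 5 -> match: F0=0 F1=5 F2=0 F3=0; commitIndex=0
Op 4: F0 acks idx 2 -> match: F0=2 F1=5 F2=0 F3=0; commitIndex=2
Op 5: append 2 -> log_len=7
Op 6: append 1 -> log_len=8
Op 7: F0 acks idx 4 -> match: F0=4 F1=5 F2=0 F3=0; commitIndex=4
Op 8: F0 acks idx 5 -> match: F0=5 F1=5 F2=0 F3=0; commitIndex=5
Op 9: append 2 -> log_len=10
Op 10: F2 acks idx 7 -> match: F0=5 F1=5 F2=7 F3=0; commitIndex=5
Op 11: append 3 -> log_len=13
Op 12: F0 acks idx 2 -> match: F0=5 F1=5 F2=7 F3=0; commitIndex=5

Answer: 5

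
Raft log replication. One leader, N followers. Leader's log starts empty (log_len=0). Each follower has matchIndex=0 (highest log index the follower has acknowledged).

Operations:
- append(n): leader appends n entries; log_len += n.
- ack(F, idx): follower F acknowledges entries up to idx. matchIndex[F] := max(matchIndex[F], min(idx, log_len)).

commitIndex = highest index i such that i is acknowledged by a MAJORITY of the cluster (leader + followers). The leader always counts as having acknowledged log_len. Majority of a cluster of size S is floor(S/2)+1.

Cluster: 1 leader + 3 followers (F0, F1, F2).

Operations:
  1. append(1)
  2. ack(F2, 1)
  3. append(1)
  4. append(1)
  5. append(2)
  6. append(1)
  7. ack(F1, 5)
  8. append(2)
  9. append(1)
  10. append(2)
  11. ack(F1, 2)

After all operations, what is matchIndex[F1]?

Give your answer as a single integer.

Answer: 5

Derivation:
Op 1: append 1 -> log_len=1
Op 2: F2 acks idx 1 -> match: F0=0 F1=0 F2=1; commitIndex=0
Op 3: append 1 -> log_len=2
Op 4: append 1 -> log_len=3
Op 5: append 2 -> log_len=5
Op 6: append 1 -> log_len=6
Op 7: F1 acks idx 5 -> match: F0=0 F1=5 F2=1; commitIndex=1
Op 8: append 2 -> log_len=8
Op 9: append 1 -> log_len=9
Op 10: append 2 -> log_len=11
Op 11: F1 acks idx 2 -> match: F0=0 F1=5 F2=1; commitIndex=1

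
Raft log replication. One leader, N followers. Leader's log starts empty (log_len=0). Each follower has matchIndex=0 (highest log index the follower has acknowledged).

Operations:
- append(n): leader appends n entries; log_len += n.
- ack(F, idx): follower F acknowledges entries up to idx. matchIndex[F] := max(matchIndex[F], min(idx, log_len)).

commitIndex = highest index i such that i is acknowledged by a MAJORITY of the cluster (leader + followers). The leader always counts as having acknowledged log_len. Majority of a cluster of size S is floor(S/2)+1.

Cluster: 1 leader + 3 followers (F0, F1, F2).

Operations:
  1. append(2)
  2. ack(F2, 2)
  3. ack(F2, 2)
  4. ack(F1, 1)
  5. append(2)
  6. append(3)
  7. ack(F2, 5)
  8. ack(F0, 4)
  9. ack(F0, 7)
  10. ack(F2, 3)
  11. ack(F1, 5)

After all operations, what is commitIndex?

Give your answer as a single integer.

Answer: 5

Derivation:
Op 1: append 2 -> log_len=2
Op 2: F2 acks idx 2 -> match: F0=0 F1=0 F2=2; commitIndex=0
Op 3: F2 acks idx 2 -> match: F0=0 F1=0 F2=2; commitIndex=0
Op 4: F1 acks idx 1 -> match: F0=0 F1=1 F2=2; commitIndex=1
Op 5: append 2 -> log_len=4
Op 6: append 3 -> log_len=7
Op 7: F2 acks idx 5 -> match: F0=0 F1=1 F2=5; commitIndex=1
Op 8: F0 acks idx 4 -> match: F0=4 F1=1 F2=5; commitIndex=4
Op 9: F0 acks idx 7 -> match: F0=7 F1=1 F2=5; commitIndex=5
Op 10: F2 acks idx 3 -> match: F0=7 F1=1 F2=5; commitIndex=5
Op 11: F1 acks idx 5 -> match: F0=7 F1=5 F2=5; commitIndex=5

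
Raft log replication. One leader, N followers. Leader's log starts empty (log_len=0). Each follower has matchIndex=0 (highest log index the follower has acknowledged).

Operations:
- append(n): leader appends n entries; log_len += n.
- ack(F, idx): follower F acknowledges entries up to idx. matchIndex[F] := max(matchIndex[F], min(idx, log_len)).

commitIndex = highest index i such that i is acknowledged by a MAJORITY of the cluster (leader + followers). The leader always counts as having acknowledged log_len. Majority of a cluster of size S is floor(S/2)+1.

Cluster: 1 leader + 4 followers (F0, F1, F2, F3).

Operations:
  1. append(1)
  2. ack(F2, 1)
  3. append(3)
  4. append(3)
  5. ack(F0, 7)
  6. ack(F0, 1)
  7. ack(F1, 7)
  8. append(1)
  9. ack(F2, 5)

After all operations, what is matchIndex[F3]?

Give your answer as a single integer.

Answer: 0

Derivation:
Op 1: append 1 -> log_len=1
Op 2: F2 acks idx 1 -> match: F0=0 F1=0 F2=1 F3=0; commitIndex=0
Op 3: append 3 -> log_len=4
Op 4: append 3 -> log_len=7
Op 5: F0 acks idx 7 -> match: F0=7 F1=0 F2=1 F3=0; commitIndex=1
Op 6: F0 acks idx 1 -> match: F0=7 F1=0 F2=1 F3=0; commitIndex=1
Op 7: F1 acks idx 7 -> match: F0=7 F1=7 F2=1 F3=0; commitIndex=7
Op 8: append 1 -> log_len=8
Op 9: F2 acks idx 5 -> match: F0=7 F1=7 F2=5 F3=0; commitIndex=7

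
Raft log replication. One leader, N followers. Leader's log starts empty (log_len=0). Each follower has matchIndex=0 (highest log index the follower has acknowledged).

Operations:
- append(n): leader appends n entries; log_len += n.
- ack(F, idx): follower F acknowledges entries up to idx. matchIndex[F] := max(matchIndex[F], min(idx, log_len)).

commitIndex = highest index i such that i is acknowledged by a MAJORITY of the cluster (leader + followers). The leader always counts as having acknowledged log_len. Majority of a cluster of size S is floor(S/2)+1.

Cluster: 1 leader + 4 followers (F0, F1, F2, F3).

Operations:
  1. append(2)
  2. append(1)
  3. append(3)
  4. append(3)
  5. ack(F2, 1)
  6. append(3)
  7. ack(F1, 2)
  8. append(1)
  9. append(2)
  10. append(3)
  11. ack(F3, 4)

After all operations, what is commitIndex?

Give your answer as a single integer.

Answer: 2

Derivation:
Op 1: append 2 -> log_len=2
Op 2: append 1 -> log_len=3
Op 3: append 3 -> log_len=6
Op 4: append 3 -> log_len=9
Op 5: F2 acks idx 1 -> match: F0=0 F1=0 F2=1 F3=0; commitIndex=0
Op 6: append 3 -> log_len=12
Op 7: F1 acks idx 2 -> match: F0=0 F1=2 F2=1 F3=0; commitIndex=1
Op 8: append 1 -> log_len=13
Op 9: append 2 -> log_len=15
Op 10: append 3 -> log_len=18
Op 11: F3 acks idx 4 -> match: F0=0 F1=2 F2=1 F3=4; commitIndex=2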